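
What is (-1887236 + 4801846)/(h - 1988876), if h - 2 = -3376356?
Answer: -291461/536523 ≈ -0.54324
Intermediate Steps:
h = -3376354 (h = 2 - 3376356 = -3376354)
(-1887236 + 4801846)/(h - 1988876) = (-1887236 + 4801846)/(-3376354 - 1988876) = 2914610/(-5365230) = 2914610*(-1/5365230) = -291461/536523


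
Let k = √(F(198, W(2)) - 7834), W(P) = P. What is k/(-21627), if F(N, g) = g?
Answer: -2*I*√1958/21627 ≈ -0.004092*I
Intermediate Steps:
k = 2*I*√1958 (k = √(2 - 7834) = √(-7832) = 2*I*√1958 ≈ 88.499*I)
k/(-21627) = (2*I*√1958)/(-21627) = (2*I*√1958)*(-1/21627) = -2*I*√1958/21627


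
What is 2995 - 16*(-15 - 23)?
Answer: 3603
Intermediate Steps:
2995 - 16*(-15 - 23) = 2995 - 16*(-38) = 2995 - 1*(-608) = 2995 + 608 = 3603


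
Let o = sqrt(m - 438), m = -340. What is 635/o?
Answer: -635*I*sqrt(778)/778 ≈ -22.766*I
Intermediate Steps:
o = I*sqrt(778) (o = sqrt(-340 - 438) = sqrt(-778) = I*sqrt(778) ≈ 27.893*I)
635/o = 635/((I*sqrt(778))) = 635*(-I*sqrt(778)/778) = -635*I*sqrt(778)/778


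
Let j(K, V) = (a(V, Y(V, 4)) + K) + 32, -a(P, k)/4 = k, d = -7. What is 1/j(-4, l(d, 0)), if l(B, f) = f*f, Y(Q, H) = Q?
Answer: 1/28 ≈ 0.035714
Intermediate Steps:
a(P, k) = -4*k
l(B, f) = f**2
j(K, V) = 32 + K - 4*V (j(K, V) = (-4*V + K) + 32 = (K - 4*V) + 32 = 32 + K - 4*V)
1/j(-4, l(d, 0)) = 1/(32 - 4 - 4*0**2) = 1/(32 - 4 - 4*0) = 1/(32 - 4 + 0) = 1/28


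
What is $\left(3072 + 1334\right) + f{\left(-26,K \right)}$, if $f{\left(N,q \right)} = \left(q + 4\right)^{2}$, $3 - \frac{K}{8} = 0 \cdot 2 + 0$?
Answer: $5190$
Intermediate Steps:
$K = 24$ ($K = 24 - 8 \left(0 \cdot 2 + 0\right) = 24 - 8 \left(0 + 0\right) = 24 - 0 = 24 + 0 = 24$)
$f{\left(N,q \right)} = \left(4 + q\right)^{2}$
$\left(3072 + 1334\right) + f{\left(-26,K \right)} = \left(3072 + 1334\right) + \left(4 + 24\right)^{2} = 4406 + 28^{2} = 4406 + 784 = 5190$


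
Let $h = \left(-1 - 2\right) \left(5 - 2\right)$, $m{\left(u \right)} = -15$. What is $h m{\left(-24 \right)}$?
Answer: $135$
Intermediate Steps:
$h = -9$ ($h = \left(-3\right) 3 = -9$)
$h m{\left(-24 \right)} = \left(-9\right) \left(-15\right) = 135$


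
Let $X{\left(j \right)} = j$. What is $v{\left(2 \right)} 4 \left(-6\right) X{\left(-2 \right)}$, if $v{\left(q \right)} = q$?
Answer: $96$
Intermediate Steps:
$v{\left(2 \right)} 4 \left(-6\right) X{\left(-2 \right)} = 2 \cdot 4 \left(-6\right) \left(-2\right) = 2 \left(-24\right) \left(-2\right) = \left(-48\right) \left(-2\right) = 96$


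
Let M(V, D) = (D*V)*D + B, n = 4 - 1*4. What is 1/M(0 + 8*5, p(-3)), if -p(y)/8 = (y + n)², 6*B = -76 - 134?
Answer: 1/207325 ≈ 4.8233e-6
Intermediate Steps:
B = -35 (B = (-76 - 134)/6 = (⅙)*(-210) = -35)
n = 0 (n = 4 - 4 = 0)
p(y) = -8*y² (p(y) = -8*(y + 0)² = -8*y²)
M(V, D) = -35 + V*D² (M(V, D) = (D*V)*D - 35 = V*D² - 35 = -35 + V*D²)
1/M(0 + 8*5, p(-3)) = 1/(-35 + (0 + 8*5)*(-8*(-3)²)²) = 1/(-35 + (0 + 40)*(-8*9)²) = 1/(-35 + 40*(-72)²) = 1/(-35 + 40*5184) = 1/(-35 + 207360) = 1/207325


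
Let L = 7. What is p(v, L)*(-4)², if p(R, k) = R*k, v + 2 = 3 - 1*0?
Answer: 112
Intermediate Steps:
v = 1 (v = -2 + (3 - 1*0) = -2 + (3 + 0) = -2 + 3 = 1)
p(v, L)*(-4)² = (1*7)*(-4)² = 7*16 = 112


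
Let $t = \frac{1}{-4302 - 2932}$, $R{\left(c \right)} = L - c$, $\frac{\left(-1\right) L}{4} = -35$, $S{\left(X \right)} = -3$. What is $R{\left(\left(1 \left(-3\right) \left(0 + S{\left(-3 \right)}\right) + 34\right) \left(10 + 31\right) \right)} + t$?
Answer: $- \frac{11740783}{7234} \approx -1623.0$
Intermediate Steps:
$L = 140$ ($L = \left(-4\right) \left(-35\right) = 140$)
$R{\left(c \right)} = 140 - c$
$t = - \frac{1}{7234}$ ($t = \frac{1}{-7234} = - \frac{1}{7234} \approx -0.00013824$)
$R{\left(\left(1 \left(-3\right) \left(0 + S{\left(-3 \right)}\right) + 34\right) \left(10 + 31\right) \right)} + t = \left(140 - \left(1 \left(-3\right) \left(0 - 3\right) + 34\right) \left(10 + 31\right)\right) - \frac{1}{7234} = \left(140 - \left(\left(-3\right) \left(-3\right) + 34\right) 41\right) - \frac{1}{7234} = \left(140 - \left(9 + 34\right) 41\right) - \frac{1}{7234} = \left(140 - 43 \cdot 41\right) - \frac{1}{7234} = \left(140 - 1763\right) - \frac{1}{7234} = -1623 - \frac{1}{7234} = - \frac{11740783}{7234}$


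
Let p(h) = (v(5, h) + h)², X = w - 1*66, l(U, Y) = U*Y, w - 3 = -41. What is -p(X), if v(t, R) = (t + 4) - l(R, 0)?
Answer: -9025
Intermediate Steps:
w = -38 (w = 3 - 41 = -38)
X = -104 (X = -38 - 1*66 = -38 - 66 = -104)
v(t, R) = 4 + t (v(t, R) = (t + 4) - R*0 = (4 + t) - 1*0 = (4 + t) + 0 = 4 + t)
p(h) = (9 + h)² (p(h) = ((4 + 5) + h)² = (9 + h)²)
-p(X) = -(9 - 104)² = -1*(-95)² = -1*9025 = -9025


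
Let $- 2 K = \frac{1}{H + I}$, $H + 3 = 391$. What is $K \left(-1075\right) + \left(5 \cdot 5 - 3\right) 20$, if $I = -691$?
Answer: $\frac{265565}{606} \approx 438.23$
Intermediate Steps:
$H = 388$ ($H = -3 + 391 = 388$)
$K = \frac{1}{606}$ ($K = - \frac{1}{2 \left(388 - 691\right)} = - \frac{1}{2 \left(-303\right)} = \left(- \frac{1}{2}\right) \left(- \frac{1}{303}\right) = \frac{1}{606} \approx 0.0016502$)
$K \left(-1075\right) + \left(5 \cdot 5 - 3\right) 20 = \frac{1}{606} \left(-1075\right) + \left(5 \cdot 5 - 3\right) 20 = - \frac{1075}{606} + \left(25 - 3\right) 20 = - \frac{1075}{606} + 22 \cdot 20 = - \frac{1075}{606} + 440 = \frac{265565}{606}$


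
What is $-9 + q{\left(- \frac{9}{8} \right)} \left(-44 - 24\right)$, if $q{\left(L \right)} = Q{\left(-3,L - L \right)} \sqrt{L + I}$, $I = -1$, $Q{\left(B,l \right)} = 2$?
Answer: $-9 - 34 i \sqrt{34} \approx -9.0 - 198.25 i$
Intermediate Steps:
$q{\left(L \right)} = 2 \sqrt{-1 + L}$ ($q{\left(L \right)} = 2 \sqrt{L - 1} = 2 \sqrt{-1 + L}$)
$-9 + q{\left(- \frac{9}{8} \right)} \left(-44 - 24\right) = -9 + 2 \sqrt{-1 - \frac{9}{8}} \left(-44 - 24\right) = -9 + 2 \sqrt{-1 - \frac{9}{8}} \left(-68\right) = -9 + 2 \sqrt{- \frac{17}{8}} \left(-68\right) = -9 + 2 \frac{i \sqrt{34}}{4} \left(-68\right) = -9 + \frac{i \sqrt{34}}{2} \left(-68\right) = -9 - 34 i \sqrt{34}$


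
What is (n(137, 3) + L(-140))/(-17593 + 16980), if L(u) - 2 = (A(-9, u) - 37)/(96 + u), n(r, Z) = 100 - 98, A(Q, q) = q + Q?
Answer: -181/13486 ≈ -0.013421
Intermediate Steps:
A(Q, q) = Q + q
n(r, Z) = 2
L(u) = 2 + (-46 + u)/(96 + u) (L(u) = 2 + ((-9 + u) - 37)/(96 + u) = 2 + (-46 + u)/(96 + u))
(n(137, 3) + L(-140))/(-17593 + 16980) = (2 + (146 + 3*(-140))/(96 - 140))/(-17593 + 16980) = (2 + (146 - 420)/(-44))/(-613) = (2 - 1/44*(-274))*(-1/613) = (2 + 137/22)*(-1/613) = (181/22)*(-1/613) = -181/13486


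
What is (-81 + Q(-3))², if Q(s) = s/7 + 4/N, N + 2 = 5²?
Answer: 171138724/25921 ≈ 6602.3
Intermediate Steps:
N = 23 (N = -2 + 5² = -2 + 25 = 23)
Q(s) = 4/23 + s/7 (Q(s) = s/7 + 4/23 = 4/23 + s/7)
(-81 + Q(-3))² = (-81 + (4/23 + (⅐)*(-3)))² = (-81 + (4/23 - 3/7))² = (-81 - 41/161)² = (-13082/161)² = 171138724/25921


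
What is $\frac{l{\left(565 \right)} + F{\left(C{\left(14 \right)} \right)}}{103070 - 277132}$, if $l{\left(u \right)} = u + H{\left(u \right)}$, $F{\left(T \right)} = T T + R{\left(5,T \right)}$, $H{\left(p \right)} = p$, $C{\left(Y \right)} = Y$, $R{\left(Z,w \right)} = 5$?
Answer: $- \frac{1331}{174062} \approx -0.0076467$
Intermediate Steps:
$F{\left(T \right)} = 5 + T^{2}$ ($F{\left(T \right)} = T T + 5 = T^{2} + 5 = 5 + T^{2}$)
$l{\left(u \right)} = 2 u$ ($l{\left(u \right)} = u + u = 2 u$)
$\frac{l{\left(565 \right)} + F{\left(C{\left(14 \right)} \right)}}{103070 - 277132} = \frac{2 \cdot 565 + \left(5 + 14^{2}\right)}{103070 - 277132} = \frac{1130 + \left(5 + 196\right)}{-174062} = \left(1130 + 201\right) \left(- \frac{1}{174062}\right) = 1331 \left(- \frac{1}{174062}\right) = - \frac{1331}{174062}$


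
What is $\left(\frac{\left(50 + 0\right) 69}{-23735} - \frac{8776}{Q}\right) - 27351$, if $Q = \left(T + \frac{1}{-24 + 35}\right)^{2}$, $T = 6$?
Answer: $- \frac{587874117055}{21309283} \approx -27588.0$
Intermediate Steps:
$Q = \frac{4489}{121}$ ($Q = \left(6 + \frac{1}{-24 + 35}\right)^{2} = \left(6 + \frac{1}{11}\right)^{2} = \left(\frac{67}{11}\right)^{2} = \frac{4489}{121} \approx 37.099$)
$\left(\frac{\left(50 + 0\right) 69}{-23735} - \frac{8776}{Q}\right) - 27351 = \left(\frac{\left(50 + 0\right) 69}{-23735} - \frac{8776}{\frac{4489}{121}}\right) - 27351 = \left(50 \cdot 69 \left(- \frac{1}{23735}\right) - \frac{1061896}{4489}\right) - 27351 = \left(3450 \left(- \frac{1}{23735}\right) - \frac{1061896}{4489}\right) - 27351 = \left(- \frac{690}{4747} - \frac{1061896}{4489}\right) - 27351 = - \frac{5043917722}{21309283} - 27351 = - \frac{587874117055}{21309283}$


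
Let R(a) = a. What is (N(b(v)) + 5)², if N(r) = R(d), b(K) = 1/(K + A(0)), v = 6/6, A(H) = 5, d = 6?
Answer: 121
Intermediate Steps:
v = 1 (v = 6*(⅙) = 1)
b(K) = 1/(5 + K) (b(K) = 1/(K + 5) = 1/(5 + K))
N(r) = 6
(N(b(v)) + 5)² = (6 + 5)² = 11² = 121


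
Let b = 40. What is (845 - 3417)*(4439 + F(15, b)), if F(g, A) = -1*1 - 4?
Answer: -11404248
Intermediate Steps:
F(g, A) = -5 (F(g, A) = -1 - 4 = -5)
(845 - 3417)*(4439 + F(15, b)) = (845 - 3417)*(4439 - 5) = -2572*4434 = -11404248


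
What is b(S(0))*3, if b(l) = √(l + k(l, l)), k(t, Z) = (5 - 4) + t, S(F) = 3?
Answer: 3*√7 ≈ 7.9373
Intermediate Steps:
k(t, Z) = 1 + t
b(l) = √(1 + 2*l) (b(l) = √(l + (1 + l)) = √(1 + 2*l))
b(S(0))*3 = √(1 + 2*3)*3 = √(1 + 6)*3 = √7*3 = 3*√7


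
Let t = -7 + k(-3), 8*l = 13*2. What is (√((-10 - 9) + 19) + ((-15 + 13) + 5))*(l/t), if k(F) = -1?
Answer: -39/32 ≈ -1.2188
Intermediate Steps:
l = 13/4 (l = (13*2)/8 = (⅛)*26 = 13/4 ≈ 3.2500)
t = -8 (t = -7 - 1 = -8)
(√((-10 - 9) + 19) + ((-15 + 13) + 5))*(l/t) = (√((-10 - 9) + 19) + ((-15 + 13) + 5))*((13/4)/(-8)) = (√(-19 + 19) + (-2 + 5))*((13/4)*(-⅛)) = (√0 + 3)*(-13/32) = (0 + 3)*(-13/32) = 3*(-13/32) = -39/32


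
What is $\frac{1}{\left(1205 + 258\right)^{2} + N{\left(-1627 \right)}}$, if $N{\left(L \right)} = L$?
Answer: $\frac{1}{2138742} \approx 4.6756 \cdot 10^{-7}$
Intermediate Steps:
$\frac{1}{\left(1205 + 258\right)^{2} + N{\left(-1627 \right)}} = \frac{1}{\left(1205 + 258\right)^{2} - 1627} = \frac{1}{1463^{2} - 1627} = \frac{1}{2140369 - 1627} = \frac{1}{2138742}$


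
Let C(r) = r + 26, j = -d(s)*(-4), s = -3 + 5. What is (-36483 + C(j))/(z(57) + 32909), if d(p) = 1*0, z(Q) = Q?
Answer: -36457/32966 ≈ -1.1059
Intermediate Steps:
s = 2
d(p) = 0
j = 0 (j = -0*(-4) = -1*0 = 0)
C(r) = 26 + r
(-36483 + C(j))/(z(57) + 32909) = (-36483 + (26 + 0))/(57 + 32909) = (-36483 + 26)/32966 = -36457*1/32966 = -36457/32966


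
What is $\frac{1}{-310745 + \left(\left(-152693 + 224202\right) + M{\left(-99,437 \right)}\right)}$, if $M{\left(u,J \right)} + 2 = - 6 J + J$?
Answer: $- \frac{1}{241423} \approx -4.1421 \cdot 10^{-6}$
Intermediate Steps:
$M{\left(u,J \right)} = -2 - 5 J$ ($M{\left(u,J \right)} = -2 + \left(- 6 J + J\right) = -2 - 5 J$)
$\frac{1}{-310745 + \left(\left(-152693 + 224202\right) + M{\left(-99,437 \right)}\right)} = \frac{1}{-310745 + \left(\left(-152693 + 224202\right) - 2187\right)} = \frac{1}{-310745 + \left(71509 - 2187\right)} = \frac{1}{-310745 + 69322} = \frac{1}{-241423} = - \frac{1}{241423}$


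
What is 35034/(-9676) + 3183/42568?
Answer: -365132151/102971992 ≈ -3.5459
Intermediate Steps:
35034/(-9676) + 3183/42568 = 35034*(-1/9676) + 3183*(1/42568) = -17517/4838 + 3183/42568 = -365132151/102971992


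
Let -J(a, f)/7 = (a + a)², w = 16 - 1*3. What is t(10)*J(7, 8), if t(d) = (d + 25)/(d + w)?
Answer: -48020/23 ≈ -2087.8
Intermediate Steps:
w = 13 (w = 16 - 3 = 13)
t(d) = (25 + d)/(13 + d) (t(d) = (d + 25)/(d + 13) = (25 + d)/(13 + d))
J(a, f) = -28*a² (J(a, f) = -7*(a + a)² = -7*4*a² = -28*a²)
t(10)*J(7, 8) = ((25 + 10)/(13 + 10))*(-28*7²) = (35/23)*(-28*49) = ((1/23)*35)*(-1372) = (35/23)*(-1372) = -48020/23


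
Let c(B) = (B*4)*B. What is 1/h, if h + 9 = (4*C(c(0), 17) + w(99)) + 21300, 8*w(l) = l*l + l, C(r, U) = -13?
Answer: 2/44953 ≈ 4.4491e-5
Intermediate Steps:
c(B) = 4*B² (c(B) = (4*B)*B = 4*B²)
w(l) = l/8 + l²/8 (w(l) = (l*l + l)/8 = (l² + l)/8 = (l + l²)/8 = l/8 + l²/8)
h = 44953/2 (h = -9 + ((4*(-13) + (⅛)*99*(1 + 99)) + 21300) = -9 + ((-52 + (⅛)*99*100) + 21300) = -9 + ((-52 + 2475/2) + 21300) = -9 + (2371/2 + 21300) = -9 + 44971/2 = 44953/2 ≈ 22477.)
1/h = 1/(44953/2) = 2/44953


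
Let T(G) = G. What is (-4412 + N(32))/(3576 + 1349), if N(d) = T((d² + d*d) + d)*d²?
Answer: 2125508/4925 ≈ 431.58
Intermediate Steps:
N(d) = d²*(d + 2*d²) (N(d) = ((d² + d*d) + d)*d² = ((d² + d²) + d)*d² = (2*d² + d)*d² = (d + 2*d²)*d² = d²*(d + 2*d²))
(-4412 + N(32))/(3576 + 1349) = (-4412 + 32³*(1 + 2*32))/(3576 + 1349) = (-4412 + 32768*(1 + 64))/4925 = (-4412 + 32768*65)*(1/4925) = (-4412 + 2129920)*(1/4925) = 2125508*(1/4925) = 2125508/4925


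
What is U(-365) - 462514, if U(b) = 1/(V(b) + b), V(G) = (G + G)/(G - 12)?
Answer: -63306604127/136875 ≈ -4.6251e+5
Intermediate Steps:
V(G) = 2*G/(-12 + G) (V(G) = (2*G)/(-12 + G) = 2*G/(-12 + G))
U(b) = 1/(b + 2*b/(-12 + b)) (U(b) = 1/(2*b/(-12 + b) + b) = 1/(b + 2*b/(-12 + b)))
U(-365) - 462514 = (-12 - 365)/((-365)*(-10 - 365)) - 462514 = -1/365*(-377)/(-375) - 462514 = -1/365*(-1/375)*(-377) - 462514 = -377/136875 - 462514 = -63306604127/136875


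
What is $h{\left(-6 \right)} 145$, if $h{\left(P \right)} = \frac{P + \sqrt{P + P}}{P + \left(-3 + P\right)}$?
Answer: $58 - \frac{58 i \sqrt{3}}{3} \approx 58.0 - 33.486 i$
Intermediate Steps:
$h{\left(P \right)} = \frac{P + \sqrt{2} \sqrt{P}}{-3 + 2 P}$ ($h{\left(P \right)} = \frac{P + \sqrt{2 P}}{-3 + 2 P} = \frac{P + \sqrt{2} \sqrt{P}}{-3 + 2 P}$)
$h{\left(-6 \right)} 145 = \frac{-6 + \sqrt{2} \sqrt{-6}}{-3 + 2 \left(-6\right)} 145 = \frac{-6 + \sqrt{2} i \sqrt{6}}{-3 - 12} \cdot 145 = \frac{-6 + 2 i \sqrt{3}}{-15} \cdot 145 = - \frac{-6 + 2 i \sqrt{3}}{15} \cdot 145 = \left(\frac{2}{5} - \frac{2 i \sqrt{3}}{15}\right) 145 = 58 - \frac{58 i \sqrt{3}}{3}$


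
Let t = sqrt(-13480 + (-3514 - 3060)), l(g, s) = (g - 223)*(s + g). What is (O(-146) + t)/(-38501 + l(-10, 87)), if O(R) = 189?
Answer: -63/18814 - I*sqrt(20054)/56442 ≈ -0.0033486 - 0.002509*I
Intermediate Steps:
l(g, s) = (-223 + g)*(g + s)
t = I*sqrt(20054) (t = sqrt(-13480 - 6574) = sqrt(-20054) = I*sqrt(20054) ≈ 141.61*I)
(O(-146) + t)/(-38501 + l(-10, 87)) = (189 + I*sqrt(20054))/(-38501 + ((-10)**2 - 223*(-10) - 223*87 - 10*87)) = (189 + I*sqrt(20054))/(-38501 + (100 + 2230 - 19401 - 870)) = (189 + I*sqrt(20054))/(-38501 - 17941) = (189 + I*sqrt(20054))/(-56442) = (189 + I*sqrt(20054))*(-1/56442) = -63/18814 - I*sqrt(20054)/56442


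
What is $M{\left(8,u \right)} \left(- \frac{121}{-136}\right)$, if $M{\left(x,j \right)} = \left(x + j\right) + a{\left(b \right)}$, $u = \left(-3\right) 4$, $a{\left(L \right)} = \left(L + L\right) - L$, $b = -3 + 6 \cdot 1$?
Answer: $- \frac{121}{136} \approx -0.88971$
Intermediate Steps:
$b = 3$ ($b = -3 + 6 = 3$)
$a{\left(L \right)} = L$ ($a{\left(L \right)} = 2 L - L = L$)
$u = -12$
$M{\left(x,j \right)} = 3 + j + x$ ($M{\left(x,j \right)} = \left(x + j\right) + 3 = \left(j + x\right) + 3 = 3 + j + x$)
$M{\left(8,u \right)} \left(- \frac{121}{-136}\right) = \left(3 - 12 + 8\right) \left(- \frac{121}{-136}\right) = - \frac{\left(-121\right) \left(-1\right)}{136} = \left(-1\right) \frac{121}{136} = - \frac{121}{136}$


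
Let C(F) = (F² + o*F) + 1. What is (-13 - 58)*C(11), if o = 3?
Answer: -11005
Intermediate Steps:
C(F) = 1 + F² + 3*F (C(F) = (F² + 3*F) + 1 = 1 + F² + 3*F)
(-13 - 58)*C(11) = (-13 - 58)*(1 + 11² + 3*11) = -71*(1 + 121 + 33) = -71*155 = -11005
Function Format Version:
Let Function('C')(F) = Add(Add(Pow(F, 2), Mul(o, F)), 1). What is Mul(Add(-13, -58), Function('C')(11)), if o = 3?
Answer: -11005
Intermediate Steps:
Function('C')(F) = Add(1, Pow(F, 2), Mul(3, F)) (Function('C')(F) = Add(Add(Pow(F, 2), Mul(3, F)), 1) = Add(1, Pow(F, 2), Mul(3, F)))
Mul(Add(-13, -58), Function('C')(11)) = Mul(Add(-13, -58), Add(1, Pow(11, 2), Mul(3, 11))) = Mul(-71, Add(1, 121, 33)) = Mul(-71, 155) = -11005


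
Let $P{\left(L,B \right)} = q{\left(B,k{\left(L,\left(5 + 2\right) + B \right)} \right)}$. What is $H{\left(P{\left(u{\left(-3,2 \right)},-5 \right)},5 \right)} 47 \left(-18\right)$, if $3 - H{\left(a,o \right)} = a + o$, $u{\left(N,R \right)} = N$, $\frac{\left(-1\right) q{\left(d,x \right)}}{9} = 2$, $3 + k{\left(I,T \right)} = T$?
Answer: $-13536$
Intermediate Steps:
$k{\left(I,T \right)} = -3 + T$
$q{\left(d,x \right)} = -18$ ($q{\left(d,x \right)} = \left(-9\right) 2 = -18$)
$P{\left(L,B \right)} = -18$
$H{\left(a,o \right)} = 3 - a - o$ ($H{\left(a,o \right)} = 3 - \left(a + o\right) = 3 - a - o$)
$H{\left(P{\left(u{\left(-3,2 \right)},-5 \right)},5 \right)} 47 \left(-18\right) = \left(3 - -18 - 5\right) 47 \left(-18\right) = \left(3 + 18 - 5\right) 47 \left(-18\right) = 16 \cdot 47 \left(-18\right) = 752 \left(-18\right) = -13536$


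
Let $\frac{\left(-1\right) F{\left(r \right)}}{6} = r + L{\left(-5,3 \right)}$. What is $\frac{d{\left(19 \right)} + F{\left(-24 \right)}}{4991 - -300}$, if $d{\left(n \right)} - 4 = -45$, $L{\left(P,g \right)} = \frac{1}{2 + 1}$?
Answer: $\frac{101}{5291} \approx 0.019089$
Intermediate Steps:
$L{\left(P,g \right)} = \frac{1}{3}$
$d{\left(n \right)} = -41$ ($d{\left(n \right)} = 4 - 45 = -41$)
$F{\left(r \right)} = -2 - 6 r$ ($F{\left(r \right)} = - 6 \left(r + \frac{1}{3}\right) = - 6 \left(\frac{1}{3} + r\right) = -2 - 6 r$)
$\frac{d{\left(19 \right)} + F{\left(-24 \right)}}{4991 - -300} = \frac{-41 - -142}{4991 - -300} = \frac{-41 + \left(-2 + 144\right)}{4991 + \left(-1092 + 1392\right)} = \frac{-41 + 142}{4991 + 300} = \frac{101}{5291}$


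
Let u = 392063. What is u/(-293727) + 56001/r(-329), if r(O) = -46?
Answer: -2352434375/1930206 ≈ -1218.7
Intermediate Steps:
u/(-293727) + 56001/r(-329) = 392063/(-293727) + 56001/(-46) = 392063*(-1/293727) + 56001*(-1/46) = -56009/41961 - 56001/46 = -2352434375/1930206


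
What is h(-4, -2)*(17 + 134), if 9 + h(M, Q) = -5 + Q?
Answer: -2416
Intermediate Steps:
h(M, Q) = -14 + Q (h(M, Q) = -9 + (-5 + Q) = -14 + Q)
h(-4, -2)*(17 + 134) = (-14 - 2)*(17 + 134) = -16*151 = -2416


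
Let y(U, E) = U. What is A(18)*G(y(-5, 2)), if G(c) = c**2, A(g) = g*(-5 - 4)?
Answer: -4050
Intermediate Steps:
A(g) = -9*g (A(g) = g*(-9) = -9*g)
A(18)*G(y(-5, 2)) = -9*18*(-5)**2 = -162*25 = -4050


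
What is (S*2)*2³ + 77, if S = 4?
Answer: 141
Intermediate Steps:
(S*2)*2³ + 77 = (4*2)*2³ + 77 = 8*8 + 77 = 64 + 77 = 141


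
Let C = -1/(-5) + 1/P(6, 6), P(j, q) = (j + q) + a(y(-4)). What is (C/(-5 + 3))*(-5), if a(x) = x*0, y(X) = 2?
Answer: 17/24 ≈ 0.70833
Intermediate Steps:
a(x) = 0
P(j, q) = j + q (P(j, q) = (j + q) + 0 = j + q)
C = 17/60 (C = -1/(-5) + 1/(6 + 6) = -1*(-⅕) + 1/12 = ⅕ + 1*(1/12) = ⅕ + 1/12 = 17/60 ≈ 0.28333)
(C/(-5 + 3))*(-5) = (17/(60*(-5 + 3)))*(-5) = ((17/60)/(-2))*(-5) = ((17/60)*(-½))*(-5) = -17/120*(-5) = 17/24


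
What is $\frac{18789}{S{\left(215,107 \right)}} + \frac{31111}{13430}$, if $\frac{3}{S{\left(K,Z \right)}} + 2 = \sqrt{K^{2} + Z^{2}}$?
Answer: $- \frac{168193069}{13430} + 6263 \sqrt{57674} \approx 1.4916 \cdot 10^{6}$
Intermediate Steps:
$S{\left(K,Z \right)} = \frac{3}{-2 + \sqrt{K^{2} + Z^{2}}}$
$\frac{18789}{S{\left(215,107 \right)}} + \frac{31111}{13430} = \frac{18789}{3 \frac{1}{-2 + \sqrt{215^{2} + 107^{2}}}} + \frac{31111}{13430} = \frac{18789}{3 \frac{1}{-2 + \sqrt{46225 + 11449}}} + 31111 \cdot \frac{1}{13430} = \frac{18789}{3 \frac{1}{-2 + \sqrt{57674}}} + \frac{31111}{13430} = 18789 \left(- \frac{2}{3} + \frac{\sqrt{57674}}{3}\right) + \frac{31111}{13430} = \left(-12526 + 6263 \sqrt{57674}\right) + \frac{31111}{13430} = - \frac{168193069}{13430} + 6263 \sqrt{57674}$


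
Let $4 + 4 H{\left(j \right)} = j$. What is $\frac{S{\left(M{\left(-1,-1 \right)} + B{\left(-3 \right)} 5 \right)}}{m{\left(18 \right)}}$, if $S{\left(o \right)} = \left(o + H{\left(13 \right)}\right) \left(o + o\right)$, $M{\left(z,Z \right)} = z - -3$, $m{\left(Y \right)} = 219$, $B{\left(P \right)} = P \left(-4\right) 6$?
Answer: $\frac{263717}{219} \approx 1204.2$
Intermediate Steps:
$B{\left(P \right)} = - 24 P$ ($B{\left(P \right)} = - 4 P 6 = - 24 P$)
$M{\left(z,Z \right)} = 3 + z$ ($M{\left(z,Z \right)} = z + 3 = 3 + z$)
$H{\left(j \right)} = -1 + \frac{j}{4}$
$S{\left(o \right)} = 2 o \left(\frac{9}{4} + o\right)$ ($S{\left(o \right)} = \left(o + \left(-1 + \frac{1}{4} \cdot 13\right)\right) \left(o + o\right) = \left(o + \left(-1 + \frac{13}{4}\right)\right) 2 o = \left(o + \frac{9}{4}\right) 2 o = \left(\frac{9}{4} + o\right) 2 o = 2 o \left(\frac{9}{4} + o\right)$)
$\frac{S{\left(M{\left(-1,-1 \right)} + B{\left(-3 \right)} 5 \right)}}{m{\left(18 \right)}} = \frac{\frac{1}{2} \left(\left(3 - 1\right) + \left(-24\right) \left(-3\right) 5\right) \left(9 + 4 \left(\left(3 - 1\right) + \left(-24\right) \left(-3\right) 5\right)\right)}{219} = \frac{\left(2 + 72 \cdot 5\right) \left(9 + 4 \left(2 + 72 \cdot 5\right)\right)}{2} \cdot \frac{1}{219} = \frac{\left(2 + 360\right) \left(9 + 4 \left(2 + 360\right)\right)}{2} \cdot \frac{1}{219} = \frac{1}{2} \cdot 362 \left(9 + 4 \cdot 362\right) \frac{1}{219} = \frac{1}{2} \cdot 362 \left(9 + 1448\right) \frac{1}{219} = \frac{1}{2} \cdot 362 \cdot 1457 \cdot \frac{1}{219} = 263717 \cdot \frac{1}{219} = \frac{263717}{219}$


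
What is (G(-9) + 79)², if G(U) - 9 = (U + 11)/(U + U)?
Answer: 625681/81 ≈ 7724.5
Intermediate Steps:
G(U) = 9 + (11 + U)/(2*U) (G(U) = 9 + (U + 11)/(U + U) = 9 + (11 + U)/((2*U)) = 9 + (11 + U)*(1/(2*U)) = 9 + (11 + U)/(2*U))
(G(-9) + 79)² = ((½)*(11 + 19*(-9))/(-9) + 79)² = ((½)*(-⅑)*(11 - 171) + 79)² = ((½)*(-⅑)*(-160) + 79)² = (80/9 + 79)² = (791/9)² = 625681/81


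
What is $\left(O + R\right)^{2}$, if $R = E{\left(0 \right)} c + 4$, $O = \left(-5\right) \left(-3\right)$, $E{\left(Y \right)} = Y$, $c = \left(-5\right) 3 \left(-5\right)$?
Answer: $361$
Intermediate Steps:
$c = 75$ ($c = \left(-15\right) \left(-5\right) = 75$)
$O = 15$
$R = 4$ ($R = 0 \cdot 75 + 4 = 0 + 4 = 4$)
$\left(O + R\right)^{2} = \left(15 + 4\right)^{2} = 19^{2} = 361$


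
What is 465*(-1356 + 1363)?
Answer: 3255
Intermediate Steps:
465*(-1356 + 1363) = 465*7 = 3255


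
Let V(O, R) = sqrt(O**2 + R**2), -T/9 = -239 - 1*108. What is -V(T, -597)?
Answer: -3*sqrt(1123282) ≈ -3179.6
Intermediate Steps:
T = 3123 (T = -9*(-239 - 1*108) = -9*(-239 - 108) = -9*(-347) = 3123)
-V(T, -597) = -sqrt(3123**2 + (-597)**2) = -sqrt(9753129 + 356409) = -sqrt(10109538) = -3*sqrt(1123282)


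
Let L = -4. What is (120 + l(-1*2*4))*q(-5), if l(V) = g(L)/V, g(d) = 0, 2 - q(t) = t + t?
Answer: 1440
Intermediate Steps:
q(t) = 2 - 2*t (q(t) = 2 - (t + t) = 2 - 2*t)
l(V) = 0 (l(V) = 0/V = 0)
(120 + l(-1*2*4))*q(-5) = (120 + 0)*(2 - 2*(-5)) = 120*(2 + 10) = 120*12 = 1440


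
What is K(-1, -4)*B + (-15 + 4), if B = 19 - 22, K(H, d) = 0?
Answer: -11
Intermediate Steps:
B = -3
K(-1, -4)*B + (-15 + 4) = 0*(-3) + (-15 + 4) = 0 - 11 = -11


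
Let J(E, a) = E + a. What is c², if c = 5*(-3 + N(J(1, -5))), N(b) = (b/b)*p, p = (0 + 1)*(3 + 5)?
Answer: 625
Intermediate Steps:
p = 8 (p = 1*8 = 8)
N(b) = 8 (N(b) = (b/b)*8 = 1*8 = 8)
c = 25 (c = 5*(-3 + 8) = 5*5 = 25)
c² = 25² = 625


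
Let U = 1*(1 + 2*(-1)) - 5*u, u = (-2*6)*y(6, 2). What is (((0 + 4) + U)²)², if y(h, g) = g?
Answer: 228886641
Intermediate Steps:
u = -24 (u = -2*6*2 = -12*2 = -24)
U = 119 (U = 1*(1 + 2*(-1)) - 5*(-24) = 1*(1 - 2) + 120 = 1*(-1) + 120 = -1 + 120 = 119)
(((0 + 4) + U)²)² = (((0 + 4) + 119)²)² = ((4 + 119)²)² = (123²)² = 15129² = 228886641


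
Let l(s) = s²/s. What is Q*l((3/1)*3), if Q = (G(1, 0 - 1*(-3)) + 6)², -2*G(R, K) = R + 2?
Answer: 729/4 ≈ 182.25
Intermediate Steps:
G(R, K) = -1 - R/2 (G(R, K) = -(R + 2)/2 = -(2 + R)/2 = -1 - R/2)
Q = 81/4 (Q = ((-1 - ½*1) + 6)² = ((-1 - ½) + 6)² = (-3/2 + 6)² = (9/2)² = 81/4 ≈ 20.250)
l(s) = s
Q*l((3/1)*3) = 81*((3/1)*3)/4 = 81*((3*1)*3)/4 = 81*(3*3)/4 = (81/4)*9 = 729/4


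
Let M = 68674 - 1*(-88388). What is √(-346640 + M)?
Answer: I*√189578 ≈ 435.41*I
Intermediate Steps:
M = 157062 (M = 68674 + 88388 = 157062)
√(-346640 + M) = √(-346640 + 157062) = √(-189578) = I*√189578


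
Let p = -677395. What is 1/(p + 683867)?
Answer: 1/6472 ≈ 0.00015451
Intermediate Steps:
1/(p + 683867) = 1/(-677395 + 683867) = 1/6472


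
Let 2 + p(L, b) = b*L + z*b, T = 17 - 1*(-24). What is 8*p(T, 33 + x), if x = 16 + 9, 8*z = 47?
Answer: 21734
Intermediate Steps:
z = 47/8 (z = (⅛)*47 = 47/8 ≈ 5.8750)
x = 25
T = 41 (T = 17 + 24 = 41)
p(L, b) = -2 + 47*b/8 + L*b (p(L, b) = -2 + (b*L + 47*b/8) = -2 + (L*b + 47*b/8) = -2 + (47*b/8 + L*b) = -2 + 47*b/8 + L*b)
8*p(T, 33 + x) = 8*(-2 + 47*(33 + 25)/8 + 41*(33 + 25)) = 8*(-2 + (47/8)*58 + 41*58) = 8*(-2 + 1363/4 + 2378) = 8*(10867/4) = 21734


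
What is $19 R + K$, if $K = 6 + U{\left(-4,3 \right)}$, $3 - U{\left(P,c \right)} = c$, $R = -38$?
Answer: $-716$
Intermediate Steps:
$U{\left(P,c \right)} = 3 - c$
$K = 6$ ($K = 6 + \left(3 - 3\right) = 6 + 0 = 6$)
$19 R + K = 19 \left(-38\right) + 6 = -722 + 6 = -716$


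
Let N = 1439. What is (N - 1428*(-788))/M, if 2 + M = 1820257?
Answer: 1126703/1820255 ≈ 0.61898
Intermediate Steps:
M = 1820255 (M = -2 + 1820257 = 1820255)
(N - 1428*(-788))/M = (1439 - 1428*(-788))/1820255 = (1439 + 1125264)*(1/1820255) = 1126703*(1/1820255) = 1126703/1820255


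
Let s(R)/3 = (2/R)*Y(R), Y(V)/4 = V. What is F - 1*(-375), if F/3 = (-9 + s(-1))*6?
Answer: 645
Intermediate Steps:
Y(V) = 4*V
s(R) = 24 (s(R) = 3*((2/R)*(4*R)) = 3*8 = 24)
F = 270 (F = 3*((-9 + 24)*6) = 3*(15*6) = 3*90 = 270)
F - 1*(-375) = 270 - 1*(-375) = 270 + 375 = 645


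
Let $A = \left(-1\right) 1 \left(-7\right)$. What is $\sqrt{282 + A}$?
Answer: $17$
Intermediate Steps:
$A = 7$ ($A = \left(-1\right) \left(-7\right) = 7$)
$\sqrt{282 + A} = \sqrt{282 + 7} = \sqrt{289} = 17$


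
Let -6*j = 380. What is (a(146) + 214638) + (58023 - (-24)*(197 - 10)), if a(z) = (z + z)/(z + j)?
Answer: 17183457/62 ≈ 2.7715e+5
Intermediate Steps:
j = -190/3 (j = -1/6*380 = -190/3 ≈ -63.333)
a(z) = 2*z/(-190/3 + z) (a(z) = (z + z)/(z - 190/3) = (2*z)/(-190/3 + z) = 2*z/(-190/3 + z))
(a(146) + 214638) + (58023 - (-24)*(197 - 10)) = (6*146/(-190 + 3*146) + 214638) + (58023 - (-24)*(197 - 10)) = (6*146/(-190 + 438) + 214638) + (58023 - (-24)*187) = (6*146/248 + 214638) + (58023 - 1*(-4488)) = (6*146*(1/248) + 214638) + (58023 + 4488) = (219/62 + 214638) + 62511 = 13307775/62 + 62511 = 17183457/62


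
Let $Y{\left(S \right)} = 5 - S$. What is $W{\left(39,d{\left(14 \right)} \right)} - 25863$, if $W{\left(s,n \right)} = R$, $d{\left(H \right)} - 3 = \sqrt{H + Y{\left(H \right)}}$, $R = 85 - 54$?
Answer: $-25832$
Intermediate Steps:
$R = 31$
$d{\left(H \right)} = 3 + \sqrt{5}$ ($d{\left(H \right)} = 3 + \sqrt{H - \left(-5 + H\right)} = 3 + \sqrt{5}$)
$W{\left(s,n \right)} = 31$
$W{\left(39,d{\left(14 \right)} \right)} - 25863 = 31 - 25863 = -25832$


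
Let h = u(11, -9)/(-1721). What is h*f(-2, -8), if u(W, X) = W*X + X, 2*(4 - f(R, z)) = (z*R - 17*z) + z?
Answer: -7344/1721 ≈ -4.2673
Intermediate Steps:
f(R, z) = 4 + 8*z - R*z/2 (f(R, z) = 4 - ((z*R - 17*z) + z)/2 = 4 - ((R*z - 17*z) + z)/2 = 4 - ((-17*z + R*z) + z)/2 = 4 - (-16*z + R*z)/2 = 4 + (8*z - R*z/2) = 4 + 8*z - R*z/2)
u(W, X) = X + W*X
h = 108/1721 (h = -9*(1 + 11)/(-1721) = -9*12*(-1/1721) = -108*(-1/1721) = 108/1721 ≈ 0.062754)
h*f(-2, -8) = 108*(4 + 8*(-8) - ½*(-2)*(-8))/1721 = 108*(4 - 64 - 8)/1721 = (108/1721)*(-68) = -7344/1721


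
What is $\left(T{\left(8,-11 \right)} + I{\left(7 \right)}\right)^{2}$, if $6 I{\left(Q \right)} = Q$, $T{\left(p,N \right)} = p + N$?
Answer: $\frac{121}{36} \approx 3.3611$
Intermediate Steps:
$T{\left(p,N \right)} = N + p$
$I{\left(Q \right)} = \frac{Q}{6}$
$\left(T{\left(8,-11 \right)} + I{\left(7 \right)}\right)^{2} = \left(\left(-11 + 8\right) + \frac{1}{6} \cdot 7\right)^{2} = \left(-3 + \frac{7}{6}\right)^{2} = \left(- \frac{11}{6}\right)^{2} = \frac{121}{36}$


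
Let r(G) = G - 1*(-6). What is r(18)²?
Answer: 576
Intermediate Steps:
r(G) = 6 + G (r(G) = G + 6 = 6 + G)
r(18)² = (6 + 18)² = 24² = 576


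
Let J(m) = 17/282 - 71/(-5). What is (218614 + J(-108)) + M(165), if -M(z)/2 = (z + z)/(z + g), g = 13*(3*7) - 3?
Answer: 8939647523/40890 ≈ 2.1863e+5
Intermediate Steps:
g = 270 (g = 13*21 - 3 = 273 - 3 = 270)
J(m) = 20107/1410 (J(m) = 17*(1/282) - 71*(-⅕) = 17/282 + 71/5 = 20107/1410)
M(z) = -4*z/(270 + z) (M(z) = -2*(z + z)/(z + 270) = -2*2*z/(270 + z) = -4*z/(270 + z))
(218614 + J(-108)) + M(165) = (218614 + 20107/1410) - 4*165/(270 + 165) = 308265847/1410 - 4*165/435 = 308265847/1410 - 4*165*1/435 = 308265847/1410 - 44/29 = 8939647523/40890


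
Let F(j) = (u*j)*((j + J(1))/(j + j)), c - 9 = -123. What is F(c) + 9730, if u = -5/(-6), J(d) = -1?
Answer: 116185/12 ≈ 9682.1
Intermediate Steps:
c = -114 (c = 9 - 123 = -114)
u = ⅚ (u = -5*(-⅙) = ⅚ ≈ 0.83333)
F(j) = -5/12 + 5*j/12 (F(j) = (5*j/6)*((j - 1)/(j + j)) = (5*j/6)*((-1 + j)/((2*j))) = (5*j/6)*((-1 + j)*(1/(2*j))) = (5*j/6)*((-1 + j)/(2*j)) = -5/12 + 5*j/12)
F(c) + 9730 = (-5/12 + (5/12)*(-114)) + 9730 = (-5/12 - 95/2) + 9730 = -575/12 + 9730 = 116185/12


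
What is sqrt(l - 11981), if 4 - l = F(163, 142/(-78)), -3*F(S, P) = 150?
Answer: I*sqrt(11927) ≈ 109.21*I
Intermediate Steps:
F(S, P) = -50 (F(S, P) = -1/3*150 = -50)
l = 54 (l = 4 - 1*(-50) = 4 + 50 = 54)
sqrt(l - 11981) = sqrt(54 - 11981) = sqrt(-11927) = I*sqrt(11927)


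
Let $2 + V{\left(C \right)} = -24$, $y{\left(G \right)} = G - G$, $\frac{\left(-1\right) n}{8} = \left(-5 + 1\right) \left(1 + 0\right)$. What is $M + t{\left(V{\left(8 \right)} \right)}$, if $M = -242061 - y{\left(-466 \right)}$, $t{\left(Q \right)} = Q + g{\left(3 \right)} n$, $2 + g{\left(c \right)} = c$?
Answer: $-242055$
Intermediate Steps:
$n = 32$ ($n = - 8 \left(-5 + 1\right) \left(1 + 0\right) = - 8 \left(\left(-4\right) 1\right) = \left(-8\right) \left(-4\right) = 32$)
$y{\left(G \right)} = 0$
$V{\left(C \right)} = -26$ ($V{\left(C \right)} = -2 - 24 = -26$)
$g{\left(c \right)} = -2 + c$
$t{\left(Q \right)} = 32 + Q$ ($t{\left(Q \right)} = Q + \left(-2 + 3\right) 32 = Q + 1 \cdot 32 = Q + 32 = 32 + Q$)
$M = -242061$ ($M = -242061 - 0 = -242061 + 0 = -242061$)
$M + t{\left(V{\left(8 \right)} \right)} = -242061 + \left(32 - 26\right) = -242061 + 6 = -242055$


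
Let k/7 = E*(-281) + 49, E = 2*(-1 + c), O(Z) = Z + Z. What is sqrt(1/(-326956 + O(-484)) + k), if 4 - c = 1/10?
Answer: I*sqrt(826340200061965)/273270 ≈ 105.19*I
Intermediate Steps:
c = 39/10 (c = 4 - 1/10 = 39/10 ≈ 3.9000)
O(Z) = 2*Z
E = 29/5 (E = 2*(-1 + 39/10) = 2*(29/10) = 29/5 ≈ 5.8000)
k = -55328/5 (k = 7*((29/5)*(-281) + 49) = 7*(-8149/5 + 49) = 7*(-7904/5) = -55328/5 ≈ -11066.)
sqrt(1/(-326956 + O(-484)) + k) = sqrt(1/(-326956 + 2*(-484)) - 55328/5) = sqrt(1/(-326956 - 968) - 55328/5) = sqrt(1/(-327924) - 55328/5) = sqrt(-1/327924 - 55328/5) = sqrt(-18143379077/1639620) = I*sqrt(826340200061965)/273270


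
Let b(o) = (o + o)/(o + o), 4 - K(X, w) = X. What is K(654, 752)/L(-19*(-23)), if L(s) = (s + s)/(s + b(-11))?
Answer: -142350/437 ≈ -325.74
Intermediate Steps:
K(X, w) = 4 - X
b(o) = 1 (b(o) = (2*o)/((2*o)) = (2*o)*(1/(2*o)) = 1)
L(s) = 2*s/(1 + s) (L(s) = (s + s)/(s + 1) = (2*s)/(1 + s) = 2*s/(1 + s))
K(654, 752)/L(-19*(-23)) = (4 - 1*654)/((2*(-19*(-23))/(1 - 19*(-23)))) = (4 - 654)/((2*437/(1 + 437))) = -650/(2*437/438) = -650/(2*437*(1/438)) = -650/437/219 = -650*219/437 = -142350/437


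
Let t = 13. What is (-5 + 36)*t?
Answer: 403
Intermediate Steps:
(-5 + 36)*t = (-5 + 36)*13 = 31*13 = 403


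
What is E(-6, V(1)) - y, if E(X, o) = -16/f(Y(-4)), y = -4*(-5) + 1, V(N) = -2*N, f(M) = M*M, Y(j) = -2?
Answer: -25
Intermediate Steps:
f(M) = M²
y = 21 (y = 20 + 1 = 21)
E(X, o) = -4 (E(X, o) = -16/((-2)²) = -16/4 = -16*¼ = -4)
E(-6, V(1)) - y = -4 - 1*21 = -4 - 21 = -25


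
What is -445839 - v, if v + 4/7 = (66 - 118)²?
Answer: -3139797/7 ≈ -4.4854e+5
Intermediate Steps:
v = 18924/7 (v = -4/7 + (66 - 118)² = -4/7 + (-52)² = -4/7 + 2704 = 18924/7 ≈ 2703.4)
-445839 - v = -445839 - 1*18924/7 = -445839 - 18924/7 = -3139797/7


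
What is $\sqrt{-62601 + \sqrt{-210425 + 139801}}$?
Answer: $\sqrt{-62601 + 4 i \sqrt{4414}} \approx 0.5311 + 250.2 i$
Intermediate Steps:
$\sqrt{-62601 + \sqrt{-210425 + 139801}} = \sqrt{-62601 + \sqrt{-70624}} = \sqrt{-62601 + 4 i \sqrt{4414}}$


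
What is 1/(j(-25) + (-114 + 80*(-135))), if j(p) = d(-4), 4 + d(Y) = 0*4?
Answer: -1/10918 ≈ -9.1592e-5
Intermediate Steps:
d(Y) = -4 (d(Y) = -4 + 0*4 = -4 + 0 = -4)
j(p) = -4
1/(j(-25) + (-114 + 80*(-135))) = 1/(-4 + (-114 + 80*(-135))) = 1/(-4 + (-114 - 10800)) = 1/(-4 - 10914) = 1/(-10918) = -1/10918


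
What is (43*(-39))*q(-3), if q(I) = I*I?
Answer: -15093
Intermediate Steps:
q(I) = I²
(43*(-39))*q(-3) = (43*(-39))*(-3)² = -1677*9 = -15093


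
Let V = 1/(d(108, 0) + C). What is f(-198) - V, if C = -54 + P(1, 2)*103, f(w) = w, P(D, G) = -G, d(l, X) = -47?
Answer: -60785/307 ≈ -198.00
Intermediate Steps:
C = -260 (C = -54 - 1*2*103 = -54 - 2*103 = -54 - 206 = -260)
V = -1/307 (V = 1/(-47 - 260) = 1/(-307) = -1/307 ≈ -0.0032573)
f(-198) - V = -198 - 1*(-1/307) = -198 + 1/307 = -60785/307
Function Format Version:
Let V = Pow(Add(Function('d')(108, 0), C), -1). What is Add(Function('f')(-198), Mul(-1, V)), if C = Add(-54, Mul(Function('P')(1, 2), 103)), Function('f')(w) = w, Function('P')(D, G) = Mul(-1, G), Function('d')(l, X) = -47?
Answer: Rational(-60785, 307) ≈ -198.00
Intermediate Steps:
C = -260 (C = Add(-54, Mul(Mul(-1, 2), 103)) = Add(-54, Mul(-2, 103)) = Add(-54, -206) = -260)
V = Rational(-1, 307) (V = Pow(Add(-47, -260), -1) = Pow(-307, -1) = Rational(-1, 307) ≈ -0.0032573)
Add(Function('f')(-198), Mul(-1, V)) = Add(-198, Mul(-1, Rational(-1, 307))) = Add(-198, Rational(1, 307)) = Rational(-60785, 307)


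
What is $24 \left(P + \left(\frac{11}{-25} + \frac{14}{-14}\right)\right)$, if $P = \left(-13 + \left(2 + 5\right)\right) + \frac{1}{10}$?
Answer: $- \frac{4404}{25} \approx -176.16$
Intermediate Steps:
$P = - \frac{59}{10}$ ($P = \left(-13 + 7\right) + \frac{1}{10} = -6 + \frac{1}{10} = - \frac{59}{10} \approx -5.9$)
$24 \left(P + \left(\frac{11}{-25} + \frac{14}{-14}\right)\right) = 24 \left(- \frac{59}{10} + \left(\frac{11}{-25} + \frac{14}{-14}\right)\right) = 24 \left(- \frac{59}{10} + \left(11 \left(- \frac{1}{25}\right) + 14 \left(- \frac{1}{14}\right)\right)\right) = 24 \left(- \frac{59}{10} - \frac{36}{25}\right) = 24 \left(- \frac{367}{50}\right) = - \frac{4404}{25}$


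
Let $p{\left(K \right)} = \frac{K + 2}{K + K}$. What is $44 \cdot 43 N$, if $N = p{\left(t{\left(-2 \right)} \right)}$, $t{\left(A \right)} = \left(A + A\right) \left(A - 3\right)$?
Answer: $\frac{5203}{5} \approx 1040.6$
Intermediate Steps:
$t{\left(A \right)} = 2 A \left(-3 + A\right)$
$p{\left(K \right)} = \frac{2 + K}{2 K}$
$N = \frac{11}{20}$ ($N = \frac{2 + 2 \left(-2\right) \left(-3 - 2\right)}{2 \cdot 2 \left(-2\right) \left(-3 - 2\right)} = \frac{2 + 2 \left(-2\right) \left(-5\right)}{2 \cdot 2 \left(-2\right) \left(-5\right)} = \frac{2 + 20}{2 \cdot 20} = \frac{1}{2} \cdot \frac{1}{20} \cdot 22 = \frac{11}{20} \approx 0.55$)
$44 \cdot 43 N = 44 \cdot 43 \cdot \frac{11}{20} = 1892 \cdot \frac{11}{20} = \frac{5203}{5}$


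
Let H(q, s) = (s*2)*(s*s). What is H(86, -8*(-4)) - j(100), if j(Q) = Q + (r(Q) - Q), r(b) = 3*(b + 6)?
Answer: 65218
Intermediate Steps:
r(b) = 18 + 3*b (r(b) = 3*(6 + b) = 18 + 3*b)
H(q, s) = 2*s³ (H(q, s) = (2*s)*s² = 2*s³)
j(Q) = 18 + 3*Q (j(Q) = Q + ((18 + 3*Q) - Q) = Q + (18 + 2*Q) = 18 + 3*Q)
H(86, -8*(-4)) - j(100) = 2*(-8*(-4))³ - (18 + 3*100) = 2*32³ - (18 + 300) = 2*32768 - 1*318 = 65536 - 318 = 65218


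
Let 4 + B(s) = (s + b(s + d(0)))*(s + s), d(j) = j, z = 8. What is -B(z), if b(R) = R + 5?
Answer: -332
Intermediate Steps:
b(R) = 5 + R
B(s) = -4 + 2*s*(5 + 2*s) (B(s) = -4 + (s + (5 + (s + 0)))*(s + s) = -4 + (s + (5 + s))*(2*s) = -4 + (5 + 2*s)*(2*s) = -4 + 2*s*(5 + 2*s))
-B(z) = -(-4 + 4*8**2 + 10*8) = -(-4 + 4*64 + 80) = -(-4 + 256 + 80) = -1*332 = -332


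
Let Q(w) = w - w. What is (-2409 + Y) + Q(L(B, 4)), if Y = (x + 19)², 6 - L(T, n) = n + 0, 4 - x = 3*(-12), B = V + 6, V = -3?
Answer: 1072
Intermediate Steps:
B = 3 (B = -3 + 6 = 3)
x = 40 (x = 4 - 3*(-12) = 4 - 1*(-36) = 4 + 36 = 40)
L(T, n) = 6 - n (L(T, n) = 6 - (n + 0) = 6 - n)
Q(w) = 0
Y = 3481 (Y = (40 + 19)² = 59² = 3481)
(-2409 + Y) + Q(L(B, 4)) = (-2409 + 3481) + 0 = 1072 + 0 = 1072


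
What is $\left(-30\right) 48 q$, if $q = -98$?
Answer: $141120$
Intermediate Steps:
$\left(-30\right) 48 q = \left(-30\right) 48 \left(-98\right) = \left(-1440\right) \left(-98\right) = 141120$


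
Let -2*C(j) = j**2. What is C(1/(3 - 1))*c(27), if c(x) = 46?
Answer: -23/4 ≈ -5.7500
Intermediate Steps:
C(j) = -j**2/2
C(1/(3 - 1))*c(27) = -1/(2*(3 - 1)**2)*46 = -(1/2)**2/2*46 = -1/2*1/4*46 = -1/8*46 = -23/4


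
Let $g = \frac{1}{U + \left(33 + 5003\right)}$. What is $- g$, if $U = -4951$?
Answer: $- \frac{1}{85} \approx -0.011765$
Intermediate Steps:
$g = \frac{1}{85}$ ($g = \frac{1}{-4951 + \left(33 + 5003\right)} = \frac{1}{-4951 + 5036} = \frac{1}{85} \approx 0.011765$)
$- g = \left(-1\right) \frac{1}{85} = - \frac{1}{85}$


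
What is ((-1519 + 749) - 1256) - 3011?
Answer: -5037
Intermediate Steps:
((-1519 + 749) - 1256) - 3011 = (-770 - 1256) - 3011 = -2026 - 3011 = -5037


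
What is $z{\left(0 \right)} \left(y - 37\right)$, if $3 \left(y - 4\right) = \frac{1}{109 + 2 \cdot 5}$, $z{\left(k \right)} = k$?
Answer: $0$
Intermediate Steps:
$y = \frac{1429}{357}$ ($y = 4 + \frac{1}{3 \left(109 + 2 \cdot 5\right)} = 4 + \frac{1}{3 \left(109 + 10\right)} = 4 + \frac{1}{3 \cdot 119} = 4 + \frac{1}{3} \cdot \frac{1}{119} = 4 + \frac{1}{357} = \frac{1429}{357} \approx 4.0028$)
$z{\left(0 \right)} \left(y - 37\right) = 0 \left(\frac{1429}{357} - 37\right) = 0 \left(- \frac{11780}{357}\right) = 0$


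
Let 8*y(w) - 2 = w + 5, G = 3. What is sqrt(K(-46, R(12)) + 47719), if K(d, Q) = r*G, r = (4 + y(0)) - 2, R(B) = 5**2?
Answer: sqrt(763642)/4 ≈ 218.47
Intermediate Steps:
R(B) = 25
y(w) = 7/8 + w/8 (y(w) = 1/4 + (w + 5)/8 = 1/4 + (5 + w)/8 = 1/4 + (5/8 + w/8) = 7/8 + w/8)
r = 23/8 (r = (4 + (7/8 + (1/8)*0)) - 2 = (4 + (7/8 + 0)) - 2 = (4 + 7/8) - 2 = 39/8 - 2 = 23/8 ≈ 2.8750)
K(d, Q) = 69/8 (K(d, Q) = (23/8)*3 = 69/8)
sqrt(K(-46, R(12)) + 47719) = sqrt(69/8 + 47719) = sqrt(381821/8) = sqrt(763642)/4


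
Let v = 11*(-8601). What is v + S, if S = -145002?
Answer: -239613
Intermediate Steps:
v = -94611
v + S = -94611 - 145002 = -239613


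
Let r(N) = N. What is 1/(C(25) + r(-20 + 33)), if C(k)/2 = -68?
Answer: -1/123 ≈ -0.0081301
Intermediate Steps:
C(k) = -136 (C(k) = 2*(-68) = -136)
1/(C(25) + r(-20 + 33)) = 1/(-136 + (-20 + 33)) = 1/(-136 + 13) = 1/(-123) = -1/123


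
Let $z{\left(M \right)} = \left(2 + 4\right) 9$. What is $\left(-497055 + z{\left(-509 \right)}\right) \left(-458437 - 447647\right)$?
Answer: $450324654084$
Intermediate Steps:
$z{\left(M \right)} = 54$ ($z{\left(M \right)} = 6 \cdot 9 = 54$)
$\left(-497055 + z{\left(-509 \right)}\right) \left(-458437 - 447647\right) = \left(-497055 + 54\right) \left(-458437 - 447647\right) = \left(-497001\right) \left(-906084\right) = 450324654084$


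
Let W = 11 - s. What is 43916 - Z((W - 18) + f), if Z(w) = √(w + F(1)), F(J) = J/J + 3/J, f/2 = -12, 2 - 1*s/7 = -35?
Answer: 43916 - I*√286 ≈ 43916.0 - 16.912*I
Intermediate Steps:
s = 259 (s = 14 - 7*(-35) = 14 + 245 = 259)
f = -24 (f = 2*(-12) = -24)
F(J) = 1 + 3/J
W = -248 (W = 11 - 1*259 = 11 - 259 = -248)
Z(w) = √(4 + w) (Z(w) = √(w + (3 + 1)/1) = √(w + 1*4) = √(w + 4) = √(4 + w))
43916 - Z((W - 18) + f) = 43916 - √(4 + ((-248 - 18) - 24)) = 43916 - √(4 + (-266 - 24)) = 43916 - √(4 - 290) = 43916 - √(-286) = 43916 - I*√286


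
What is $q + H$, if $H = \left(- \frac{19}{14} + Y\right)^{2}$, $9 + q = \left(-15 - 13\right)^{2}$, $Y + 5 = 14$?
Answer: $\frac{163349}{196} \approx 833.41$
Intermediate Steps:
$Y = 9$ ($Y = -5 + 14 = 9$)
$q = 775$ ($q = -9 + \left(-15 - 13\right)^{2} = -9 + \left(-28\right)^{2} = -9 + 784 = 775$)
$H = \frac{11449}{196}$ ($H = \left(- \frac{19}{14} + 9\right)^{2} = \left(\frac{107}{14}\right)^{2} = \frac{11449}{196} \approx 58.413$)
$q + H = 775 + \frac{11449}{196} = \frac{163349}{196}$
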